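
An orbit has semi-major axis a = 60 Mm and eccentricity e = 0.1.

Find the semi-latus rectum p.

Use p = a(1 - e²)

Convert to SI: a = 60 Mm = 6e+07 m.
p = a (1 − e²).
p = 6e+07 · (1 − (0.1)²) = 6e+07 · 0.99 ≈ 5.94e+07 m = 59.4 Mm.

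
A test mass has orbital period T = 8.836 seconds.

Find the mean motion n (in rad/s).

n = 2π / T.
n = 2π / 8.836 s ≈ 0.7111 rad/s.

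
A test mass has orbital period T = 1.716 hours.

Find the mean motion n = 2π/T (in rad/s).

Convert to SI: T = 1.716 hours = 6177.6 s.
n = 2π / T.
n = 2π / 6177.6 s ≈ 0.001017 rad/s.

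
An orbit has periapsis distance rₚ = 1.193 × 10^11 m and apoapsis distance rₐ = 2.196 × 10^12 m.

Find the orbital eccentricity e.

e = (rₐ − rₚ) / (rₐ + rₚ).
e = (2.196e+12 − 1.193e+11) / (2.196e+12 + 1.193e+11) = 2.0767e+12 / 2.3153e+12 ≈ 0.8969.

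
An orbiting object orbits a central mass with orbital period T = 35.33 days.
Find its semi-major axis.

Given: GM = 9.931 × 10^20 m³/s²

Convert to SI: T = 35.33 days = 3.05251e+06 s.
Invert Kepler's third law: a = (GM · T² / (4π²))^(1/3).
Substituting T = 3.05251e+06 s and GM = 9.931e+20 m³/s²:
a = (9.931e+20 · (3.05251e+06)² / (4π²))^(1/3) m
a ≈ 6.166e+10 m = 61.66 Gm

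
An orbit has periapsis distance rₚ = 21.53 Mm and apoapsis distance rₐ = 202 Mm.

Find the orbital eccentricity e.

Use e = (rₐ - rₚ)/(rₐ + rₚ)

Convert to SI: rₚ = 21.53 Mm = 2.153e+07 m; rₐ = 202 Mm = 2.02e+08 m.
e = (rₐ − rₚ) / (rₐ + rₚ).
e = (2.02e+08 − 2.153e+07) / (2.02e+08 + 2.153e+07) = 1.8047e+08 / 2.2353e+08 ≈ 0.8074.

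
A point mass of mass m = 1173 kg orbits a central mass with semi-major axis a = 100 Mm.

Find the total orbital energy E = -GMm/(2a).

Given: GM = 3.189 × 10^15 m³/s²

Convert to SI: a = 100 Mm = 1e+08 m.
E = −GMm / (2a).
E = −3.189e+15 · 1173 / (2 · 1e+08) J ≈ -1.87e+10 J = -18.7 GJ.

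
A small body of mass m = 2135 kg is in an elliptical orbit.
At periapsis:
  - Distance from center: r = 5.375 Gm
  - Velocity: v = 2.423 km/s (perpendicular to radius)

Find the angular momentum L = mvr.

Convert to SI: r = 5.375 Gm = 5.375e+09 m; v = 2.423 km/s = 2423 m/s.
Since v is perpendicular to r, L = m · v · r.
L = 2135 · 2423 · 5.375e+09 kg·m²/s ≈ 2.781e+16 kg·m²/s.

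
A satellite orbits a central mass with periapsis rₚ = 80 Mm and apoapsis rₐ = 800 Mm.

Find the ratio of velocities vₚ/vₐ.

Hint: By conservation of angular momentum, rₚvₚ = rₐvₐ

Convert to SI: rₚ = 80 Mm = 8e+07 m; rₐ = 800 Mm = 8e+08 m.
Conservation of angular momentum gives rₚvₚ = rₐvₐ, so vₚ/vₐ = rₐ/rₚ.
vₚ/vₐ = 8e+08 / 8e+07 ≈ 10.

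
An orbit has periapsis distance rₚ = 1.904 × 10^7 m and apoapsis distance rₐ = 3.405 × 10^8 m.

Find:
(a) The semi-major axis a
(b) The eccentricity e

(a) a = (rₚ + rₐ) / 2 = (1.904e+07 + 3.405e+08) / 2 ≈ 1.798e+08 m = 1.798 × 10^8 m.
(b) e = (rₐ − rₚ) / (rₐ + rₚ) = (3.405e+08 − 1.904e+07) / (3.405e+08 + 1.904e+07) ≈ 0.8941.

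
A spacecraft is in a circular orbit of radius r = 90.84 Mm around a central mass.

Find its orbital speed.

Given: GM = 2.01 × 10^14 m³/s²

Convert to SI: r = 90.84 Mm = 9.084e+07 m.
For a circular orbit, gravity supplies the centripetal force, so v = √(GM / r).
v = √(2.01e+14 / 9.084e+07) m/s ≈ 1488 m/s = 1.488 km/s.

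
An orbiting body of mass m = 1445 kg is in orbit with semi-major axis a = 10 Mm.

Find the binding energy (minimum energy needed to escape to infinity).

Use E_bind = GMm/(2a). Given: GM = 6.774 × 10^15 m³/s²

Convert to SI: a = 10 Mm = 1e+07 m.
Total orbital energy is E = −GMm/(2a); binding energy is E_bind = −E = GMm/(2a).
E_bind = 6.774e+15 · 1445 / (2 · 1e+07) J ≈ 4.894e+11 J = 489.4 GJ.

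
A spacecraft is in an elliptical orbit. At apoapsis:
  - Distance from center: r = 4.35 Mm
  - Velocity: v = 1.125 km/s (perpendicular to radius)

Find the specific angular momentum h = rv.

Convert to SI: r = 4.35 Mm = 4.35e+06 m; v = 1.125 km/s = 1125 m/s.
With v perpendicular to r, h = r · v.
h = 4.35e+06 · 1125 m²/s ≈ 4.894e+09 m²/s.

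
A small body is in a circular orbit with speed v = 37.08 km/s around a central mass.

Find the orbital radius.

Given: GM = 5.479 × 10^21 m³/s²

Convert to SI: v = 37.08 km/s = 37080 m/s.
For a circular orbit, v² = GM / r, so r = GM / v².
r = 5.479e+21 / (37080)² m ≈ 3.985e+12 m = 3.985 Tm.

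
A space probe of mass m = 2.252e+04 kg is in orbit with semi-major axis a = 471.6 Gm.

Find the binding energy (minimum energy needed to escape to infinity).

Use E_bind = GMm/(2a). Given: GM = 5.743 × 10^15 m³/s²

Convert to SI: a = 471.6 Gm = 4.716e+11 m.
Total orbital energy is E = −GMm/(2a); binding energy is E_bind = −E = GMm/(2a).
E_bind = 5.743e+15 · 2.252e+04 / (2 · 4.716e+11) J ≈ 1.371e+08 J = 137.1 MJ.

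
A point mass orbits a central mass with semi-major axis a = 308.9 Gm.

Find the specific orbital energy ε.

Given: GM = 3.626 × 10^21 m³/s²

Convert to SI: a = 308.9 Gm = 3.089e+11 m.
ε = −GM / (2a).
ε = −3.626e+21 / (2 · 3.089e+11) J/kg ≈ -5.869e+09 J/kg = -5.869 GJ/kg.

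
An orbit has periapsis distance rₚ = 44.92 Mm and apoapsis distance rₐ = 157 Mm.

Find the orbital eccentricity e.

Convert to SI: rₚ = 44.92 Mm = 4.492e+07 m; rₐ = 157 Mm = 1.57e+08 m.
e = (rₐ − rₚ) / (rₐ + rₚ).
e = (1.57e+08 − 4.492e+07) / (1.57e+08 + 4.492e+07) = 1.1208e+08 / 2.0192e+08 ≈ 0.5551.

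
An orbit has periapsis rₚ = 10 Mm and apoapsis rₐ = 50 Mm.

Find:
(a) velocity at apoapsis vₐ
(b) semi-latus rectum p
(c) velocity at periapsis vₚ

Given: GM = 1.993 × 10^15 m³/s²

Convert to SI: rₚ = 10 Mm = 1e+07 m; rₐ = 50 Mm = 5e+07 m.
(a) With a = (rₚ + rₐ)/2 = 3e+07 m, vₐ = √(GM (2/rₐ − 1/a)) = √(1.993e+15 · (2/5e+07 − 1/3e+07)) m/s ≈ 3645 m/s
(b) From a = (rₚ + rₐ)/2 = 3e+07 m and e = (rₐ − rₚ)/(rₐ + rₚ) = 0.666667, p = a(1 − e²) = 3e+07 · (1 − (0.666667)²) ≈ 1.667e+07 m
(c) With a = (rₚ + rₐ)/2 = 3e+07 m, vₚ = √(GM (2/rₚ − 1/a)) = √(1.993e+15 · (2/1e+07 − 1/3e+07)) m/s ≈ 1.823e+04 m/s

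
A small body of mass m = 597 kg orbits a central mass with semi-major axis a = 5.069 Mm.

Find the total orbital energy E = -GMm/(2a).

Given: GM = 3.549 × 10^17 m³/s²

Convert to SI: a = 5.069 Mm = 5.069e+06 m.
E = −GMm / (2a).
E = −3.549e+17 · 597 / (2 · 5.069e+06) J ≈ -2.09e+13 J = -20.9 TJ.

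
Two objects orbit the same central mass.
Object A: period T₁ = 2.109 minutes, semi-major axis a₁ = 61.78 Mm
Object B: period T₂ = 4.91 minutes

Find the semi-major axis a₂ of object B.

Convert to SI: T₁ = 2.109 minutes = 126.54 s; a₁ = 61.78 Mm = 6.178e+07 m; T₂ = 4.91 minutes = 294.6 s.
Kepler's third law: (T₁/T₂)² = (a₁/a₂)³ ⇒ a₂ = a₁ · (T₂/T₁)^(2/3).
T₂/T₁ = 294.6 / 126.54 = 2.32812.
a₂ = 6.178e+07 · (2.32812)^(2/3) m ≈ 1.085e+08 m = 108.5 Mm.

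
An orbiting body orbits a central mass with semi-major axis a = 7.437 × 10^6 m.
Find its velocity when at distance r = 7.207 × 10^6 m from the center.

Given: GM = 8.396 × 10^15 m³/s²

Vis-viva: v = √(GM · (2/r − 1/a)).
2/r − 1/a = 2/7.207e+06 − 1/7.437e+06 = 1.43045e-07 m⁻¹.
v = √(8.396e+15 · 1.43045e-07) m/s ≈ 3.466e+04 m/s = 34.66 km/s.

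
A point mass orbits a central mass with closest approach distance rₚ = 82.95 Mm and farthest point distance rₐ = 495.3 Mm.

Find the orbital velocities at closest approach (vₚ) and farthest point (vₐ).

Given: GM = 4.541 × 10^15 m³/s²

Convert to SI: rₚ = 82.95 Mm = 8.295e+07 m; rₐ = 495.3 Mm = 4.953e+08 m.
Use the vis-viva equation v² = GM(2/r − 1/a) with a = (rₚ + rₐ)/2 = (8.295e+07 + 4.953e+08)/2 = 2.89125e+08 m.
vₚ = √(GM · (2/rₚ − 1/a)) = √(4.541e+15 · (2/8.295e+07 − 1/2.89125e+08)) m/s ≈ 9684 m/s = 9.684 km/s.
vₐ = √(GM · (2/rₐ − 1/a)) = √(4.541e+15 · (2/4.953e+08 − 1/2.89125e+08)) m/s ≈ 1622 m/s = 1.622 km/s.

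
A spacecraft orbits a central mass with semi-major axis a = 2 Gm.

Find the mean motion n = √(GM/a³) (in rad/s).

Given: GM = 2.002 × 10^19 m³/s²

Convert to SI: a = 2 Gm = 2e+09 m.
n = √(GM / a³).
n = √(2.002e+19 / (2e+09)³) rad/s ≈ 5.002e-05 rad/s.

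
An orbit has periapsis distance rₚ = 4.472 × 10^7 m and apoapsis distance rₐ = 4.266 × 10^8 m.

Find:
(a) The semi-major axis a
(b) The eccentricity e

(a) a = (rₚ + rₐ) / 2 = (4.472e+07 + 4.266e+08) / 2 ≈ 2.357e+08 m = 2.357 × 10^8 m.
(b) e = (rₐ − rₚ) / (rₐ + rₚ) = (4.266e+08 − 4.472e+07) / (4.266e+08 + 4.472e+07) ≈ 0.8102.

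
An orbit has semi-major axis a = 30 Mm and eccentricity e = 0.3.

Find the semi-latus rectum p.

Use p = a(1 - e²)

Convert to SI: a = 30 Mm = 3e+07 m.
p = a (1 − e²).
p = 3e+07 · (1 − (0.3)²) = 3e+07 · 0.91 ≈ 2.73e+07 m = 27.3 Mm.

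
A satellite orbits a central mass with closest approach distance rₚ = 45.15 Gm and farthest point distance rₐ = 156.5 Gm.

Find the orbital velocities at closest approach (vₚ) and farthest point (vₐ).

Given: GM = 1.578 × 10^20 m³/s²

Convert to SI: rₚ = 45.15 Gm = 4.515e+10 m; rₐ = 156.5 Gm = 1.565e+11 m.
Use the vis-viva equation v² = GM(2/r − 1/a) with a = (rₚ + rₐ)/2 = (4.515e+10 + 1.565e+11)/2 = 1.00825e+11 m.
vₚ = √(GM · (2/rₚ − 1/a)) = √(1.578e+20 · (2/4.515e+10 − 1/1.00825e+11)) m/s ≈ 7.365e+04 m/s = 73.65 km/s.
vₐ = √(GM · (2/rₐ − 1/a)) = √(1.578e+20 · (2/1.565e+11 − 1/1.00825e+11)) m/s ≈ 2.125e+04 m/s = 21.25 km/s.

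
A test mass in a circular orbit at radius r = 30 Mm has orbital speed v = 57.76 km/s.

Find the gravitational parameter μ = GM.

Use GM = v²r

Convert to SI: r = 30 Mm = 3e+07 m; v = 57.76 km/s = 57760 m/s.
For a circular orbit v² = GM/r, so GM = v² · r.
GM = (57760)² · 3e+07 m³/s² ≈ 1.001e+17 m³/s² = 1.001 × 10^17 m³/s².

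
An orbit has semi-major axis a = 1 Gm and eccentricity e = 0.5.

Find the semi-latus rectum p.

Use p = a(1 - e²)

Convert to SI: a = 1 Gm = 1e+09 m.
p = a (1 − e²).
p = 1e+09 · (1 − (0.5)²) = 1e+09 · 0.75 ≈ 7.5e+08 m = 750 Mm.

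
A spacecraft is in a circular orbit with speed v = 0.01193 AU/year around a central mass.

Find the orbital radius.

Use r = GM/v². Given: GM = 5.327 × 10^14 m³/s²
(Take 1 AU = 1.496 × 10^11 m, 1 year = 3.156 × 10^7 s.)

Convert to SI: v = 0.01193 AU/year = 56.5503 m/s.
For a circular orbit, v² = GM / r, so r = GM / v².
r = 5.327e+14 / (56.5503)² m ≈ 1.666e+11 m = 1.113 AU.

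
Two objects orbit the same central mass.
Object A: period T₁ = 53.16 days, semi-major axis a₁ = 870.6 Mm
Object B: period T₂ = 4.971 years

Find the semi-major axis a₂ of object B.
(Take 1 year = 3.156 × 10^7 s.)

Convert to SI: T₁ = 53.16 days = 4.59302e+06 s; a₁ = 870.6 Mm = 8.706e+08 m; T₂ = 4.971 years = 1.56885e+08 s.
Kepler's third law: (T₁/T₂)² = (a₁/a₂)³ ⇒ a₂ = a₁ · (T₂/T₁)^(2/3).
T₂/T₁ = 1.56885e+08 / 4.59302e+06 = 34.1572.
a₂ = 8.706e+08 · (34.1572)^(2/3) m ≈ 9.165e+09 m = 9.165 Gm.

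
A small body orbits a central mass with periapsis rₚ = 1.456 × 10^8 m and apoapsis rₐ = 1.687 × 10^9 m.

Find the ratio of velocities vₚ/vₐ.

Conservation of angular momentum gives rₚvₚ = rₐvₐ, so vₚ/vₐ = rₐ/rₚ.
vₚ/vₐ = 1.687e+09 / 1.456e+08 ≈ 11.59.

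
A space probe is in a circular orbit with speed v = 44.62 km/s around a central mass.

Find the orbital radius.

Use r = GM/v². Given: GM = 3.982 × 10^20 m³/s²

Convert to SI: v = 44.62 km/s = 44620 m/s.
For a circular orbit, v² = GM / r, so r = GM / v².
r = 3.982e+20 / (44620)² m ≈ 2e+11 m = 200 Gm.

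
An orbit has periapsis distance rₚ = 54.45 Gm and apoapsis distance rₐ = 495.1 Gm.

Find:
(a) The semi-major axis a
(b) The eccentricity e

Convert to SI: rₚ = 54.45 Gm = 5.445e+10 m; rₐ = 495.1 Gm = 4.951e+11 m.
(a) a = (rₚ + rₐ) / 2 = (5.445e+10 + 4.951e+11) / 2 ≈ 2.748e+11 m = 274.8 Gm.
(b) e = (rₐ − rₚ) / (rₐ + rₚ) = (4.951e+11 − 5.445e+10) / (4.951e+11 + 5.445e+10) ≈ 0.8018.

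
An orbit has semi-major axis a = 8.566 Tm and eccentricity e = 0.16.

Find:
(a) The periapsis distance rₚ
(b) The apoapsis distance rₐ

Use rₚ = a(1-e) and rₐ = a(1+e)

Convert to SI: a = 8.566 Tm = 8.566e+12 m.
(a) rₚ = a(1 − e) = 8.566e+12 · (1 − 0.16) = 8.566e+12 · 0.84 ≈ 7.195e+12 m = 7.195 Tm.
(b) rₐ = a(1 + e) = 8.566e+12 · (1 + 0.16) = 8.566e+12 · 1.16 ≈ 9.937e+12 m = 9.937 Tm.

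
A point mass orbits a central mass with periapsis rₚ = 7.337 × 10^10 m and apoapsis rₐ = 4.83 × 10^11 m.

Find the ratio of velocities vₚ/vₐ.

Conservation of angular momentum gives rₚvₚ = rₐvₐ, so vₚ/vₐ = rₐ/rₚ.
vₚ/vₐ = 4.83e+11 / 7.337e+10 ≈ 6.583.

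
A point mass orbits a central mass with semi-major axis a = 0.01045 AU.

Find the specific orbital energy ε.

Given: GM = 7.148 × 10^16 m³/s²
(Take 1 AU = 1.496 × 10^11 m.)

Convert to SI: a = 0.01045 AU = 1.56332e+09 m.
ε = −GM / (2a).
ε = −7.148e+16 / (2 · 1.56332e+09) J/kg ≈ -2.286e+07 J/kg = -22.86 MJ/kg.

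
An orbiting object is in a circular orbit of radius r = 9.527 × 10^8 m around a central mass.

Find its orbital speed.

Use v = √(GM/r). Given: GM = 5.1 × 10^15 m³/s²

For a circular orbit, gravity supplies the centripetal force, so v = √(GM / r).
v = √(5.1e+15 / 9.527e+08) m/s ≈ 2314 m/s = 2.314 km/s.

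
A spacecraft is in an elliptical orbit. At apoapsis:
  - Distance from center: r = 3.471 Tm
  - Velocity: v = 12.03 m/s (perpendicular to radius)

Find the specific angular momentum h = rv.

Convert to SI: r = 3.471 Tm = 3.471e+12 m.
With v perpendicular to r, h = r · v.
h = 3.471e+12 · 12.03 m²/s ≈ 4.176e+13 m²/s.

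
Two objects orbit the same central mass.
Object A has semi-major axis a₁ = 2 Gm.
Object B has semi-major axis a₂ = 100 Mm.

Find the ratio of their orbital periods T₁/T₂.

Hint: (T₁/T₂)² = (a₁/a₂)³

Convert to SI: a₁ = 2 Gm = 2e+09 m; a₂ = 100 Mm = 1e+08 m.
From Kepler's third law, (T₁/T₂)² = (a₁/a₂)³, so T₁/T₂ = (a₁/a₂)^(3/2).
a₁/a₂ = 2e+09 / 1e+08 = 20.
T₁/T₂ = (20)^(3/2) ≈ 89.44.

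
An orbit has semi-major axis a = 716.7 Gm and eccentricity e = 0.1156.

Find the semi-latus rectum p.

Convert to SI: a = 716.7 Gm = 7.167e+11 m.
p = a (1 − e²).
p = 7.167e+11 · (1 − (0.1156)²) = 7.167e+11 · 0.986637 ≈ 7.071e+11 m = 707.1 Gm.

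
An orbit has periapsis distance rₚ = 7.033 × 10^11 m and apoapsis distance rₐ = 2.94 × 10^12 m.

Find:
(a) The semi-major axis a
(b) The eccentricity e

(a) a = (rₚ + rₐ) / 2 = (7.033e+11 + 2.94e+12) / 2 ≈ 1.822e+12 m = 1.822 × 10^12 m.
(b) e = (rₐ − rₚ) / (rₐ + rₚ) = (2.94e+12 − 7.033e+11) / (2.94e+12 + 7.033e+11) ≈ 0.6139.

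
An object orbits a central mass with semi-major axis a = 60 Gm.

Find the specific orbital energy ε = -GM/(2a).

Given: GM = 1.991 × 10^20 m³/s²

Convert to SI: a = 60 Gm = 6e+10 m.
ε = −GM / (2a).
ε = −1.991e+20 / (2 · 6e+10) J/kg ≈ -1.659e+09 J/kg = -1.659 GJ/kg.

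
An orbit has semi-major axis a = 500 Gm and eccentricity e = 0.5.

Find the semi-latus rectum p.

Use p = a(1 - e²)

Convert to SI: a = 500 Gm = 5e+11 m.
p = a (1 − e²).
p = 5e+11 · (1 − (0.5)²) = 5e+11 · 0.75 ≈ 3.75e+11 m = 375 Gm.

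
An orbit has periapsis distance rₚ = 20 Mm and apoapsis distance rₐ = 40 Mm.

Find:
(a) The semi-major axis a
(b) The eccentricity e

Convert to SI: rₚ = 20 Mm = 2e+07 m; rₐ = 40 Mm = 4e+07 m.
(a) a = (rₚ + rₐ) / 2 = (2e+07 + 4e+07) / 2 ≈ 3e+07 m = 30 Mm.
(b) e = (rₐ − rₚ) / (rₐ + rₚ) = (4e+07 − 2e+07) / (4e+07 + 2e+07) ≈ 0.3333.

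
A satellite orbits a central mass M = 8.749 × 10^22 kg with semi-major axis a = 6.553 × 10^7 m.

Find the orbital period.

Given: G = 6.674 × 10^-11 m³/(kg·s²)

GM = G · M = 6.674e-11 · 8.749e+22 = 5.83908e+12 m³/s².
Kepler's third law: T = 2π √(a³ / GM).
Substituting a = 6.553e+07 m and GM = 5.83908e+12 m³/s²:
T = 2π √((6.553e+07)³ / 5.83908e+12) s
T ≈ 1.379e+06 s = 15.96 days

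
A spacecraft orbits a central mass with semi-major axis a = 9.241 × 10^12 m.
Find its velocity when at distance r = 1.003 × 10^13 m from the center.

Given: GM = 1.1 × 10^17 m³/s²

Vis-viva: v = √(GM · (2/r − 1/a)).
2/r − 1/a = 2/1.003e+13 − 1/9.241e+12 = 9.11884e-14 m⁻¹.
v = √(1.1e+17 · 9.11884e-14) m/s ≈ 100.2 m/s = 100.2 m/s.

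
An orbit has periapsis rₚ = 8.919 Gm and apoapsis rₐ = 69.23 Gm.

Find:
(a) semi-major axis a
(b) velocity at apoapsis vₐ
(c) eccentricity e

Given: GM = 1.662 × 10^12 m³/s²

Convert to SI: rₚ = 8.919 Gm = 8.919e+09 m; rₐ = 69.23 Gm = 6.923e+10 m.
(a) a = (rₚ + rₐ)/2 = (8.919e+09 + 6.923e+10)/2 ≈ 3.907e+10 m
(b) With a = (rₚ + rₐ)/2 = 3.90745e+10 m, vₐ = √(GM (2/rₐ − 1/a)) = √(1.662e+12 · (2/6.923e+10 − 1/3.90745e+10)) m/s ≈ 2.341 m/s
(c) e = (rₐ − rₚ)/(rₐ + rₚ) = (6.923e+10 − 8.919e+09)/(6.923e+10 + 8.919e+09) ≈ 0.7717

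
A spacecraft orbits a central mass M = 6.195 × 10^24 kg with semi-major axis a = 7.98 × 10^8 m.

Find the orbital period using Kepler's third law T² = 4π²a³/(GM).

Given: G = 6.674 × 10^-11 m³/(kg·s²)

GM = G · M = 6.674e-11 · 6.195e+24 = 4.13454e+14 m³/s².
Kepler's third law: T = 2π √(a³ / GM).
Substituting a = 7.98e+08 m and GM = 4.13454e+14 m³/s²:
T = 2π √((7.98e+08)³ / 4.13454e+14) s
T ≈ 6.966e+06 s = 80.62 days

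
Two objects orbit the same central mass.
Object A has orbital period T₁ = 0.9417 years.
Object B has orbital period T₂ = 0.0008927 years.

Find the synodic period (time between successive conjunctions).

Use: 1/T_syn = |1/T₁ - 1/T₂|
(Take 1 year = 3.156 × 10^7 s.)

Convert to SI: T₁ = 0.9417 years = 2.97201e+07 s; T₂ = 0.0008927 years = 28173.6 s.
T_syn = |T₁ · T₂ / (T₁ − T₂)|.
T_syn = |2.97201e+07 · 28173.6 / (2.97201e+07 − 28173.6)| s ≈ 2.82e+04 s = 0.0008935 years.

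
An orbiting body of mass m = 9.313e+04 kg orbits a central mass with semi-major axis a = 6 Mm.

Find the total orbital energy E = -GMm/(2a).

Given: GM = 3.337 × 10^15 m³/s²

Convert to SI: a = 6 Mm = 6e+06 m.
E = −GMm / (2a).
E = −3.337e+15 · 9.313e+04 / (2 · 6e+06) J ≈ -2.59e+13 J = -25.9 TJ.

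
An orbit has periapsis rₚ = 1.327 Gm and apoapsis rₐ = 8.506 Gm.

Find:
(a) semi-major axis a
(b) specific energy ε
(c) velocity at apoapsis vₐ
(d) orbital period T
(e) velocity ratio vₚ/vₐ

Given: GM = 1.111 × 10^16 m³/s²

Convert to SI: rₚ = 1.327 Gm = 1.327e+09 m; rₐ = 8.506 Gm = 8.506e+09 m.
(a) a = (rₚ + rₐ)/2 = (1.327e+09 + 8.506e+09)/2 ≈ 4.916e+09 m
(b) With a = (rₚ + rₐ)/2 = 4.9165e+09 m, ε = −GM/(2a) = −1.111e+16/(2 · 4.9165e+09) J/kg ≈ -1.13e+06 J/kg
(c) With a = (rₚ + rₐ)/2 = 4.9165e+09 m, vₐ = √(GM (2/rₐ − 1/a)) = √(1.111e+16 · (2/8.506e+09 − 1/4.9165e+09)) m/s ≈ 593.7 m/s
(d) With a = (rₚ + rₐ)/2 = 4.9165e+09 m, T = 2π √(a³/GM) = 2π √((4.9165e+09)³/1.111e+16) s ≈ 2.055e+07 s
(e) Conservation of angular momentum (rₚvₚ = rₐvₐ) gives vₚ/vₐ = rₐ/rₚ = 8.506e+09/1.327e+09 ≈ 6.41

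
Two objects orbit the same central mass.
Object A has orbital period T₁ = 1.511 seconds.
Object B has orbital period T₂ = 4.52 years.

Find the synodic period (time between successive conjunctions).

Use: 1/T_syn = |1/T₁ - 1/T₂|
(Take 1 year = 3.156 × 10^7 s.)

Convert to SI: T₂ = 4.52 years = 1.42651e+08 s.
T_syn = |T₁ · T₂ / (T₁ − T₂)|.
T_syn = |1.511 · 1.42651e+08 / (1.511 − 1.42651e+08)| s ≈ 1.511 s = 1.511 seconds.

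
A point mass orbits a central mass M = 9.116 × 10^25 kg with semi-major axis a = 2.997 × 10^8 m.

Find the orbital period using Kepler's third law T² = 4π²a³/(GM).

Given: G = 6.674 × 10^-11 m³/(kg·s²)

GM = G · M = 6.674e-11 · 9.116e+25 = 6.08402e+15 m³/s².
Kepler's third law: T = 2π √(a³ / GM).
Substituting a = 2.997e+08 m and GM = 6.08402e+15 m³/s²:
T = 2π √((2.997e+08)³ / 6.08402e+15) s
T ≈ 4.179e+05 s = 4.837 days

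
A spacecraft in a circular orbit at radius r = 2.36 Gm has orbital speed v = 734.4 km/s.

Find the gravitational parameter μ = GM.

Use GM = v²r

Convert to SI: r = 2.36 Gm = 2.36e+09 m; v = 734.4 km/s = 734400 m/s.
For a circular orbit v² = GM/r, so GM = v² · r.
GM = (734400)² · 2.36e+09 m³/s² ≈ 1.273e+21 m³/s² = 1.273 × 10^21 m³/s².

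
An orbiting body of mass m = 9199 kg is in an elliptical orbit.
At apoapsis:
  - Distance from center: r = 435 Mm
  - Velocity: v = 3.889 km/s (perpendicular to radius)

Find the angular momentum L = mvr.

Convert to SI: r = 435 Mm = 4.35e+08 m; v = 3.889 km/s = 3889 m/s.
Since v is perpendicular to r, L = m · v · r.
L = 9199 · 3889 · 4.35e+08 kg·m²/s ≈ 1.556e+16 kg·m²/s.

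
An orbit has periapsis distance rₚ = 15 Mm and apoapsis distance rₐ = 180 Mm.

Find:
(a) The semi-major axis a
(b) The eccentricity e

Convert to SI: rₚ = 15 Mm = 1.5e+07 m; rₐ = 180 Mm = 1.8e+08 m.
(a) a = (rₚ + rₐ) / 2 = (1.5e+07 + 1.8e+08) / 2 ≈ 9.75e+07 m = 97.5 Mm.
(b) e = (rₐ − rₚ) / (rₐ + rₚ) = (1.8e+08 − 1.5e+07) / (1.8e+08 + 1.5e+07) ≈ 0.8462.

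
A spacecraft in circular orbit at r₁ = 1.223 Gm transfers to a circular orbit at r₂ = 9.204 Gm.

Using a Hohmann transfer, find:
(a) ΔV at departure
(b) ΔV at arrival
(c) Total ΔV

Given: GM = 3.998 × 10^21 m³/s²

Convert to SI: r₁ = 1.223 Gm = 1.223e+09 m; r₂ = 9.204 Gm = 9.204e+09 m.
Transfer semi-major axis: a_t = (r₁ + r₂)/2 = (1.223e+09 + 9.204e+09)/2 = 5.2135e+09 m.
Circular speeds: v₁ = √(GM/r₁) = 1.80804e+06 m/s, v₂ = √(GM/r₂) = 659072 m/s.
Transfer speeds (vis-viva v² = GM(2/r − 1/a_t)): v₁ᵗ = 2.40233e+06 m/s, v₂ᵗ = 319214 m/s.
(a) ΔV₁ = |v₁ᵗ − v₁| ≈ 5.943e+05 m/s = 594.3 km/s.
(b) ΔV₂ = |v₂ − v₂ᵗ| ≈ 3.399e+05 m/s = 339.9 km/s.
(c) ΔV_total = ΔV₁ + ΔV₂ ≈ 9.341e+05 m/s = 934.1 km/s.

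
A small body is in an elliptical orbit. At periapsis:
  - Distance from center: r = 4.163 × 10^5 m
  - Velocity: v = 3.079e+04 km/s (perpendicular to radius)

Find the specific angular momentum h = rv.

Convert to SI: v = 3.079e+04 km/s = 3.079e+07 m/s.
With v perpendicular to r, h = r · v.
h = 416300 · 3.079e+07 m²/s ≈ 1.282e+13 m²/s.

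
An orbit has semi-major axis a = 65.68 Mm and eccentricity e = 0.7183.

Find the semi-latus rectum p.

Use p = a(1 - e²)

Convert to SI: a = 65.68 Mm = 6.568e+07 m.
p = a (1 − e²).
p = 6.568e+07 · (1 − (0.7183)²) = 6.568e+07 · 0.484045 ≈ 3.179e+07 m = 31.79 Mm.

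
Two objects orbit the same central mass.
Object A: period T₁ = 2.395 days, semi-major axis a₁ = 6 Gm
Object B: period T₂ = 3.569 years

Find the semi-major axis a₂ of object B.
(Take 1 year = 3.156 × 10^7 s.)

Convert to SI: T₁ = 2.395 days = 206928 s; a₁ = 6 Gm = 6e+09 m; T₂ = 3.569 years = 1.12638e+08 s.
Kepler's third law: (T₁/T₂)² = (a₁/a₂)³ ⇒ a₂ = a₁ · (T₂/T₁)^(2/3).
T₂/T₁ = 1.12638e+08 / 206928 = 544.333.
a₂ = 6e+09 · (544.333)^(2/3) m ≈ 4e+11 m = 400 Gm.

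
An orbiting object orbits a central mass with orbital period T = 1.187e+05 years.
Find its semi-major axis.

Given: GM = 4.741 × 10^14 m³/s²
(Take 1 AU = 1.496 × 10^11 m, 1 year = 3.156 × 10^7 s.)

Convert to SI: T = 1.187e+05 years = 3.74617e+12 s.
Invert Kepler's third law: a = (GM · T² / (4π²))^(1/3).
Substituting T = 3.74617e+12 s and GM = 4.741e+14 m³/s²:
a = (4.741e+14 · (3.74617e+12)² / (4π²))^(1/3) m
a ≈ 5.524e+12 m = 36.92 AU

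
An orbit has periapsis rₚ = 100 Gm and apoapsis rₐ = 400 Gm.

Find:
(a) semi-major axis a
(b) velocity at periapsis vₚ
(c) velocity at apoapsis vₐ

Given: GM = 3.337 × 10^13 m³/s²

Convert to SI: rₚ = 100 Gm = 1e+11 m; rₐ = 400 Gm = 4e+11 m.
(a) a = (rₚ + rₐ)/2 = (1e+11 + 4e+11)/2 ≈ 2.5e+11 m
(b) With a = (rₚ + rₐ)/2 = 2.5e+11 m, vₚ = √(GM (2/rₚ − 1/a)) = √(3.337e+13 · (2/1e+11 − 1/2.5e+11)) m/s ≈ 23.11 m/s
(c) With a = (rₚ + rₐ)/2 = 2.5e+11 m, vₐ = √(GM (2/rₐ − 1/a)) = √(3.337e+13 · (2/4e+11 − 1/2.5e+11)) m/s ≈ 5.777 m/s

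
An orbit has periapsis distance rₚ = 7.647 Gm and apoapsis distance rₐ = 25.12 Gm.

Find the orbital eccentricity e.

Convert to SI: rₚ = 7.647 Gm = 7.647e+09 m; rₐ = 25.12 Gm = 2.512e+10 m.
e = (rₐ − rₚ) / (rₐ + rₚ).
e = (2.512e+10 − 7.647e+09) / (2.512e+10 + 7.647e+09) = 1.7473e+10 / 3.2767e+10 ≈ 0.5332.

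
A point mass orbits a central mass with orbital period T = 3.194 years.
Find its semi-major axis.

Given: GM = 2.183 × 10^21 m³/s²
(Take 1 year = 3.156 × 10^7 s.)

Convert to SI: T = 3.194 years = 1.00803e+08 s.
Invert Kepler's third law: a = (GM · T² / (4π²))^(1/3).
Substituting T = 1.00803e+08 s and GM = 2.183e+21 m³/s²:
a = (2.183e+21 · (1.00803e+08)² / (4π²))^(1/3) m
a ≈ 8.252e+11 m = 8.252 × 10^11 m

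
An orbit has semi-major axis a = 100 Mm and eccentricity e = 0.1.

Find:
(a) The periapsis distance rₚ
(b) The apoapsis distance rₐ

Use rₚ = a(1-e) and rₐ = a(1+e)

Convert to SI: a = 100 Mm = 1e+08 m.
(a) rₚ = a(1 − e) = 1e+08 · (1 − 0.1) = 1e+08 · 0.9 ≈ 9e+07 m = 90 Mm.
(b) rₐ = a(1 + e) = 1e+08 · (1 + 0.1) = 1e+08 · 1.1 ≈ 1.1e+08 m = 110 Mm.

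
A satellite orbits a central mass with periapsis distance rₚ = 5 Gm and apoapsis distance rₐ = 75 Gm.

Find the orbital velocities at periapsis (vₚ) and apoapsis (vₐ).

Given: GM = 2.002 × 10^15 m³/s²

Convert to SI: rₚ = 5 Gm = 5e+09 m; rₐ = 75 Gm = 7.5e+10 m.
Use the vis-viva equation v² = GM(2/r − 1/a) with a = (rₚ + rₐ)/2 = (5e+09 + 7.5e+10)/2 = 4e+10 m.
vₚ = √(GM · (2/rₚ − 1/a)) = √(2.002e+15 · (2/5e+09 − 1/4e+10)) m/s ≈ 866.5 m/s = 866.5 m/s.
vₐ = √(GM · (2/rₐ − 1/a)) = √(2.002e+15 · (2/7.5e+10 − 1/4e+10)) m/s ≈ 57.76 m/s = 57.76 m/s.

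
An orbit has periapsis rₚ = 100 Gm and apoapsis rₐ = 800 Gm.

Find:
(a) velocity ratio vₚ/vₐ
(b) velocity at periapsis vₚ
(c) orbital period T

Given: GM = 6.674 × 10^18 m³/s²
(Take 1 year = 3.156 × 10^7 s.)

Convert to SI: rₚ = 100 Gm = 1e+11 m; rₐ = 800 Gm = 8e+11 m.
(a) Conservation of angular momentum (rₚvₚ = rₐvₐ) gives vₚ/vₐ = rₐ/rₚ = 8e+11/1e+11 ≈ 8
(b) With a = (rₚ + rₐ)/2 = 4.5e+11 m, vₚ = √(GM (2/rₚ − 1/a)) = √(6.674e+18 · (2/1e+11 − 1/4.5e+11)) m/s ≈ 1.089e+04 m/s
(c) With a = (rₚ + rₐ)/2 = 4.5e+11 m, T = 2π √(a³/GM) = 2π √((4.5e+11)³/6.674e+18) s ≈ 7.342e+08 s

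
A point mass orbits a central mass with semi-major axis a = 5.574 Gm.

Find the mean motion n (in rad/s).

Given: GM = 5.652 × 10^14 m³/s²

Convert to SI: a = 5.574 Gm = 5.574e+09 m.
n = √(GM / a³).
n = √(5.652e+14 / (5.574e+09)³) rad/s ≈ 5.713e-08 rad/s.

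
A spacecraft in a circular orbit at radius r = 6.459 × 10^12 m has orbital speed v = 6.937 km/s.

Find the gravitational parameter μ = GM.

Convert to SI: v = 6.937 km/s = 6937 m/s.
For a circular orbit v² = GM/r, so GM = v² · r.
GM = (6937)² · 6.459e+12 m³/s² ≈ 3.108e+20 m³/s² = 3.108 × 10^20 m³/s².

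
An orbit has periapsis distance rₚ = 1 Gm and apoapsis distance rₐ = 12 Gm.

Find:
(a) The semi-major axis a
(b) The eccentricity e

Convert to SI: rₚ = 1 Gm = 1e+09 m; rₐ = 12 Gm = 1.2e+10 m.
(a) a = (rₚ + rₐ) / 2 = (1e+09 + 1.2e+10) / 2 ≈ 6.5e+09 m = 6.5 Gm.
(b) e = (rₐ − rₚ) / (rₐ + rₚ) = (1.2e+10 − 1e+09) / (1.2e+10 + 1e+09) ≈ 0.8462.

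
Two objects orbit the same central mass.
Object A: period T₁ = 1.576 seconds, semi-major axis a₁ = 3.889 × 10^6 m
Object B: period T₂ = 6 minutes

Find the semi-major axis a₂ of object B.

Convert to SI: T₂ = 6 minutes = 360 s.
Kepler's third law: (T₁/T₂)² = (a₁/a₂)³ ⇒ a₂ = a₁ · (T₂/T₁)^(2/3).
T₂/T₁ = 360 / 1.576 = 228.426.
a₂ = 3.889e+06 · (228.426)^(2/3) m ≈ 1.453e+08 m = 1.453 × 10^8 m.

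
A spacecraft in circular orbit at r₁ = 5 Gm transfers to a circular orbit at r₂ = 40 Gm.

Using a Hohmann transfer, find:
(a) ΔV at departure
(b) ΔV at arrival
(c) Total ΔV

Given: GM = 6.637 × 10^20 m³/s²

Convert to SI: r₁ = 5 Gm = 5e+09 m; r₂ = 40 Gm = 4e+10 m.
Transfer semi-major axis: a_t = (r₁ + r₂)/2 = (5e+09 + 4e+10)/2 = 2.25e+10 m.
Circular speeds: v₁ = √(GM/r₁) = 364335 m/s, v₂ = √(GM/r₂) = 128812 m/s.
Transfer speeds (vis-viva v² = GM(2/r − 1/a_t)): v₁ᵗ = 485780 m/s, v₂ᵗ = 60722.5 m/s.
(a) ΔV₁ = |v₁ᵗ − v₁| ≈ 1.214e+05 m/s = 121.4 km/s.
(b) ΔV₂ = |v₂ − v₂ᵗ| ≈ 6.809e+04 m/s = 68.09 km/s.
(c) ΔV_total = ΔV₁ + ΔV₂ ≈ 1.895e+05 m/s = 189.5 km/s.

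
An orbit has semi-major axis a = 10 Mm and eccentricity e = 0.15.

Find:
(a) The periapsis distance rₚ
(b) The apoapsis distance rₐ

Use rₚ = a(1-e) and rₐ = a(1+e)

Convert to SI: a = 10 Mm = 1e+07 m.
(a) rₚ = a(1 − e) = 1e+07 · (1 − 0.15) = 1e+07 · 0.85 ≈ 8.5e+06 m = 8.5 Mm.
(b) rₐ = a(1 + e) = 1e+07 · (1 + 0.15) = 1e+07 · 1.15 ≈ 1.15e+07 m = 11.5 Mm.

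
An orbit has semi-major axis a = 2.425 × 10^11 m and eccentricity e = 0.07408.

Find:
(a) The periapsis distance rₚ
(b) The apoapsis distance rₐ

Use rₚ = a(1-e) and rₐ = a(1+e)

(a) rₚ = a(1 − e) = 2.425e+11 · (1 − 0.07408) = 2.425e+11 · 0.92592 ≈ 2.245e+11 m = 2.245 × 10^11 m.
(b) rₐ = a(1 + e) = 2.425e+11 · (1 + 0.07408) = 2.425e+11 · 1.07408 ≈ 2.605e+11 m = 2.605 × 10^11 m.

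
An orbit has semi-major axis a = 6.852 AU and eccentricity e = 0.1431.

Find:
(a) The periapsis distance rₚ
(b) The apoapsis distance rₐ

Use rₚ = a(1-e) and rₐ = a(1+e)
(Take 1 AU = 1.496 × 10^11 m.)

Convert to SI: a = 6.852 AU = 1.02506e+12 m.
(a) rₚ = a(1 − e) = 1.02506e+12 · (1 − 0.1431) = 1.02506e+12 · 0.8569 ≈ 8.784e+11 m = 5.871 AU.
(b) rₐ = a(1 + e) = 1.02506e+12 · (1 + 0.1431) = 1.02506e+12 · 1.1431 ≈ 1.172e+12 m = 7.833 AU.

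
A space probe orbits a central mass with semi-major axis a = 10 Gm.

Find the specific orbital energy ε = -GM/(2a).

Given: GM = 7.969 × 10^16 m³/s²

Convert to SI: a = 10 Gm = 1e+10 m.
ε = −GM / (2a).
ε = −7.969e+16 / (2 · 1e+10) J/kg ≈ -3.984e+06 J/kg = -3.985 MJ/kg.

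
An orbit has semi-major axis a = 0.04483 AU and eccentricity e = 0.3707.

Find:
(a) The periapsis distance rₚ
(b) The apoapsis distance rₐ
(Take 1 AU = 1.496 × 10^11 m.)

Convert to SI: a = 0.04483 AU = 6.70657e+09 m.
(a) rₚ = a(1 − e) = 6.70657e+09 · (1 − 0.3707) = 6.70657e+09 · 0.6293 ≈ 4.22e+09 m = 0.02821 AU.
(b) rₐ = a(1 + e) = 6.70657e+09 · (1 + 0.3707) = 6.70657e+09 · 1.3707 ≈ 9.193e+09 m = 0.06145 AU.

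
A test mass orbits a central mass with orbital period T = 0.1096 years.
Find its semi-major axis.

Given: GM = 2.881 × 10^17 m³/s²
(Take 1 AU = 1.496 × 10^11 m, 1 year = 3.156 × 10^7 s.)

Convert to SI: T = 0.1096 years = 3.45898e+06 s.
Invert Kepler's third law: a = (GM · T² / (4π²))^(1/3).
Substituting T = 3.45898e+06 s and GM = 2.881e+17 m³/s²:
a = (2.881e+17 · (3.45898e+06)² / (4π²))^(1/3) m
a ≈ 4.436e+09 m = 0.02965 AU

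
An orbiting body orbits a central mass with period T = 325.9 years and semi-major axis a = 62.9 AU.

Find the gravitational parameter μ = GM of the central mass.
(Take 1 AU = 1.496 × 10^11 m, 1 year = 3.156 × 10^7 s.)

Convert to SI: T = 325.9 years = 1.02854e+10 s; a = 62.9 AU = 9.40984e+12 m.
GM = 4π² · a³ / T².
GM = 4π² · (9.40984e+12)³ / (1.02854e+10)² m³/s² ≈ 3.109e+20 m³/s² = 3.109 × 10^20 m³/s².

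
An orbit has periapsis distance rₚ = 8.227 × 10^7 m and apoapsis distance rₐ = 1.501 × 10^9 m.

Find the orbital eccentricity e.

e = (rₐ − rₚ) / (rₐ + rₚ).
e = (1.501e+09 − 8.227e+07) / (1.501e+09 + 8.227e+07) = 1.41873e+09 / 1.58327e+09 ≈ 0.8961.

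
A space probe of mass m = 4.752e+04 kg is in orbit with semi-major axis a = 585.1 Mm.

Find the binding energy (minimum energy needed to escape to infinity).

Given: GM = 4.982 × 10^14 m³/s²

Convert to SI: a = 585.1 Mm = 5.851e+08 m.
Total orbital energy is E = −GMm/(2a); binding energy is E_bind = −E = GMm/(2a).
E_bind = 4.982e+14 · 4.752e+04 / (2 · 5.851e+08) J ≈ 2.023e+10 J = 20.23 GJ.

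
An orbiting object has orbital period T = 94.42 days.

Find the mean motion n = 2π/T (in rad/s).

Convert to SI: T = 94.42 days = 8.15789e+06 s.
n = 2π / T.
n = 2π / 8.15789e+06 s ≈ 7.702e-07 rad/s.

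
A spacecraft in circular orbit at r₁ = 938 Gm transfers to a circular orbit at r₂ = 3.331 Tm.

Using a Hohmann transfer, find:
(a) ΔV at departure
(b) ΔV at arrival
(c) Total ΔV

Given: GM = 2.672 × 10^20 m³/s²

Convert to SI: r₁ = 938 Gm = 9.38e+11 m; r₂ = 3.331 Tm = 3.331e+12 m.
Transfer semi-major axis: a_t = (r₁ + r₂)/2 = (9.38e+11 + 3.331e+12)/2 = 2.1345e+12 m.
Circular speeds: v₁ = √(GM/r₁) = 16877.8 m/s, v₂ = √(GM/r₂) = 8956.35 m/s.
Transfer speeds (vis-viva v² = GM(2/r − 1/a_t)): v₁ᵗ = 21084.1 m/s, v₂ᵗ = 5937.24 m/s.
(a) ΔV₁ = |v₁ᵗ − v₁| ≈ 4206 m/s = 4.206 km/s.
(b) ΔV₂ = |v₂ − v₂ᵗ| ≈ 3019 m/s = 3.019 km/s.
(c) ΔV_total = ΔV₁ + ΔV₂ ≈ 7225 m/s = 7.225 km/s.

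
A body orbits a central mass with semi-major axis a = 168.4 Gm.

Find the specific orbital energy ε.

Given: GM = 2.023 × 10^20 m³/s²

Convert to SI: a = 168.4 Gm = 1.684e+11 m.
ε = −GM / (2a).
ε = −2.023e+20 / (2 · 1.684e+11) J/kg ≈ -6.007e+08 J/kg = -600.7 MJ/kg.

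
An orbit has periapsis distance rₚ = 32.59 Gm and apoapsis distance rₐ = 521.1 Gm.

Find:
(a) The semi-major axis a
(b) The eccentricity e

Convert to SI: rₚ = 32.59 Gm = 3.259e+10 m; rₐ = 521.1 Gm = 5.211e+11 m.
(a) a = (rₚ + rₐ) / 2 = (3.259e+10 + 5.211e+11) / 2 ≈ 2.768e+11 m = 276.8 Gm.
(b) e = (rₐ − rₚ) / (rₐ + rₚ) = (5.211e+11 − 3.259e+10) / (5.211e+11 + 3.259e+10) ≈ 0.8823.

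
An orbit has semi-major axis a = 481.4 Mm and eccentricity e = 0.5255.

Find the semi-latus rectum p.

Convert to SI: a = 481.4 Mm = 4.814e+08 m.
p = a (1 − e²).
p = 4.814e+08 · (1 − (0.5255)²) = 4.814e+08 · 0.72385 ≈ 3.485e+08 m = 348.5 Mm.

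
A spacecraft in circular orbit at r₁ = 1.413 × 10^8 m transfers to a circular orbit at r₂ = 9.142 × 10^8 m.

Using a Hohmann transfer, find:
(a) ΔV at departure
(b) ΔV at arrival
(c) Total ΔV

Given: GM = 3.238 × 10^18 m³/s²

Transfer semi-major axis: a_t = (r₁ + r₂)/2 = (1.413e+08 + 9.142e+08)/2 = 5.2775e+08 m.
Circular speeds: v₁ = √(GM/r₁) = 151380 m/s, v₂ = √(GM/r₂) = 59513.8 m/s.
Transfer speeds (vis-viva v² = GM(2/r − 1/a_t)): v₁ᵗ = 199239 m/s, v₂ᵗ = 30794.6 m/s.
(a) ΔV₁ = |v₁ᵗ − v₁| ≈ 4.786e+04 m/s = 47.86 km/s.
(b) ΔV₂ = |v₂ − v₂ᵗ| ≈ 2.872e+04 m/s = 28.72 km/s.
(c) ΔV_total = ΔV₁ + ΔV₂ ≈ 7.658e+04 m/s = 76.58 km/s.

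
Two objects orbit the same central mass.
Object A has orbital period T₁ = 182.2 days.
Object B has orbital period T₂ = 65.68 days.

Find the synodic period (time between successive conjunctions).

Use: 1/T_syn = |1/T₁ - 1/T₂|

Convert to SI: T₁ = 182.2 days = 1.57421e+07 s; T₂ = 65.68 days = 5.67475e+06 s.
T_syn = |T₁ · T₂ / (T₁ − T₂)|.
T_syn = |1.57421e+07 · 5.67475e+06 / (1.57421e+07 − 5.67475e+06)| s ≈ 8.873e+06 s = 102.7 days.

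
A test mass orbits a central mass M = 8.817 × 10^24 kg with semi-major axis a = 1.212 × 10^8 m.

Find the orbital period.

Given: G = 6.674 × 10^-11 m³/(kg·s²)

GM = G · M = 6.674e-11 · 8.817e+24 = 5.88447e+14 m³/s².
Kepler's third law: T = 2π √(a³ / GM).
Substituting a = 1.212e+08 m and GM = 5.88447e+14 m³/s²:
T = 2π √((1.212e+08)³ / 5.88447e+14) s
T ≈ 3.456e+05 s = 4 days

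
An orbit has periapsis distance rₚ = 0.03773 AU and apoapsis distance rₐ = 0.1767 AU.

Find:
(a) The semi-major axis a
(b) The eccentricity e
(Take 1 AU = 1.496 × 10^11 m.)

Convert to SI: rₚ = 0.03773 AU = 5.64441e+09 m; rₐ = 0.1767 AU = 2.64343e+10 m.
(a) a = (rₚ + rₐ) / 2 = (5.64441e+09 + 2.64343e+10) / 2 ≈ 1.604e+10 m = 0.1072 AU.
(b) e = (rₐ − rₚ) / (rₐ + rₚ) = (2.64343e+10 − 5.64441e+09) / (2.64343e+10 + 5.64441e+09) ≈ 0.6481.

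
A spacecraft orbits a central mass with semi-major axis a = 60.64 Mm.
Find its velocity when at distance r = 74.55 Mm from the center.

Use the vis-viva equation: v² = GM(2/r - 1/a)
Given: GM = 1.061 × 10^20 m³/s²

Convert to SI: a = 60.64 Mm = 6.064e+07 m; r = 74.55 Mm = 7.455e+07 m.
Vis-viva: v = √(GM · (2/r − 1/a)).
2/r − 1/a = 2/7.455e+07 − 1/6.064e+07 = 1.03369e-08 m⁻¹.
v = √(1.061e+20 · 1.03369e-08) m/s ≈ 1.047e+06 m/s = 1047 km/s.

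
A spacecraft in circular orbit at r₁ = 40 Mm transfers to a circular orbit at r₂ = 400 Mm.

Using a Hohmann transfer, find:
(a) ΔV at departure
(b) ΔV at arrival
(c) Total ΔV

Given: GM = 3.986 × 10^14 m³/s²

Convert to SI: r₁ = 40 Mm = 4e+07 m; r₂ = 400 Mm = 4e+08 m.
Transfer semi-major axis: a_t = (r₁ + r₂)/2 = (4e+07 + 4e+08)/2 = 2.2e+08 m.
Circular speeds: v₁ = √(GM/r₁) = 3156.74 m/s, v₂ = √(GM/r₂) = 998.248 m/s.
Transfer speeds (vis-viva v² = GM(2/r − 1/a_t)): v₁ᵗ = 4256.55 m/s, v₂ᵗ = 425.655 m/s.
(a) ΔV₁ = |v₁ᵗ − v₁| ≈ 1100 m/s = 1.1 km/s.
(b) ΔV₂ = |v₂ − v₂ᵗ| ≈ 572.6 m/s = 572.6 m/s.
(c) ΔV_total = ΔV₁ + ΔV₂ ≈ 1672 m/s = 1.672 km/s.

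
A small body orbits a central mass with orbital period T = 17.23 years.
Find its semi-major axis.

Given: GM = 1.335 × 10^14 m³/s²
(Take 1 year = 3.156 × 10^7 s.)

Convert to SI: T = 17.23 years = 5.43779e+08 s.
Invert Kepler's third law: a = (GM · T² / (4π²))^(1/3).
Substituting T = 5.43779e+08 s and GM = 1.335e+14 m³/s²:
a = (1.335e+14 · (5.43779e+08)² / (4π²))^(1/3) m
a ≈ 1e+10 m = 10 Gm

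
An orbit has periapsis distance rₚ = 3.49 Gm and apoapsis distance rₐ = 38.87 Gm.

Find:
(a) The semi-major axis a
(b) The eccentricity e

Convert to SI: rₚ = 3.49 Gm = 3.49e+09 m; rₐ = 38.87 Gm = 3.887e+10 m.
(a) a = (rₚ + rₐ) / 2 = (3.49e+09 + 3.887e+10) / 2 ≈ 2.118e+10 m = 21.18 Gm.
(b) e = (rₐ − rₚ) / (rₐ + rₚ) = (3.887e+10 − 3.49e+09) / (3.887e+10 + 3.49e+09) ≈ 0.8352.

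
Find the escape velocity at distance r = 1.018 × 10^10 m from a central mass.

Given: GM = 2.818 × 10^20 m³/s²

Escape velocity comes from setting total energy to zero: ½v² − GM/r = 0 ⇒ v_esc = √(2GM / r).
v_esc = √(2 · 2.818e+20 / 1.018e+10) m/s ≈ 2.353e+05 m/s = 235.3 km/s.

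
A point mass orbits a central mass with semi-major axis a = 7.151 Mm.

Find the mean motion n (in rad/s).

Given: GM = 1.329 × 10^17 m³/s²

Convert to SI: a = 7.151 Mm = 7.151e+06 m.
n = √(GM / a³).
n = √(1.329e+17 / (7.151e+06)³) rad/s ≈ 0.01906 rad/s.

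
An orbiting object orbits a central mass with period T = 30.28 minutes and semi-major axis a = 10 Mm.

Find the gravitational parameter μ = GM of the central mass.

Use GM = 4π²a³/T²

Convert to SI: T = 30.28 minutes = 1816.8 s; a = 10 Mm = 1e+07 m.
GM = 4π² · a³ / T².
GM = 4π² · (1e+07)³ / (1816.8)² m³/s² ≈ 1.196e+16 m³/s² = 1.196 × 10^16 m³/s².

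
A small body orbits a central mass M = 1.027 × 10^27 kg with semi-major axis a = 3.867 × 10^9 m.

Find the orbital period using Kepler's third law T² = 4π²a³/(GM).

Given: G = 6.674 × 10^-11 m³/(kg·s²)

GM = G · M = 6.674e-11 · 1.027e+27 = 6.8542e+16 m³/s².
Kepler's third law: T = 2π √(a³ / GM).
Substituting a = 3.867e+09 m and GM = 6.8542e+16 m³/s²:
T = 2π √((3.867e+09)³ / 6.8542e+16) s
T ≈ 5.771e+06 s = 66.8 days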